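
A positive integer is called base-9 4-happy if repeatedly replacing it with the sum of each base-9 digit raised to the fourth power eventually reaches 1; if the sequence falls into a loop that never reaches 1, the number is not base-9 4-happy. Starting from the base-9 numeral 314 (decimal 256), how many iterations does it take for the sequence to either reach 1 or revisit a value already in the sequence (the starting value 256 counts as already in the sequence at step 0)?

12

256 = (3,1,4)_9 → 3⁴ + 1⁴ + 4⁴ = 338
338 = (4,1,5)_9 → 4⁴ + 1⁴ + 5⁴ = 882
882 = (1,1,8,0)_9 → 1⁴ + 1⁴ + 8⁴ + 0⁴ = 4098
4098 = (5,5,5,3)_9 → 5⁴ + 5⁴ + 5⁴ + 3⁴ = 1956
1956 = (2,6,1,3)_9 → 2⁴ + 6⁴ + 1⁴ + 3⁴ = 1394
1394 = (1,8,1,8)_9 → 1⁴ + 8⁴ + 1⁴ + 8⁴ = 8194
8194 = (1,2,2,1,4)_9 → 1⁴ + 2⁴ + 2⁴ + 1⁴ + 4⁴ = 290
290 = (3,5,2)_9 → 3⁴ + 5⁴ + 2⁴ = 722
722 = (8,8,2)_9 → 8⁴ + 8⁴ + 2⁴ = 8208
8208 = (1,2,2,3,0)_9 → 1⁴ + 2⁴ + 2⁴ + 3⁴ + 0⁴ = 114
114 = (1,3,6)_9 → 1⁴ + 3⁴ + 6⁴ = 1378
1378 = (1,8,0,1)_9 → 1⁴ + 8⁴ + 0⁴ + 1⁴ = 4098  — 4098 repeats.
That took 12 steps.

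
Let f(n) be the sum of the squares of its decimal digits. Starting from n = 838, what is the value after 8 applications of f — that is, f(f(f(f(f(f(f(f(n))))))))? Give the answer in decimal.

838 → 8² + 3² + 8² = 64 + 9 + 64 = 137
137 → 1² + 3² + 7² = 1 + 9 + 49 = 59
59 → 5² + 9² = 25 + 81 = 106
106 → 1² + 0² + 6² = 1 + 0 + 36 = 37
37 → 3² + 7² = 9 + 49 = 58
58 → 5² + 8² = 25 + 64 = 89
89 → 8² + 9² = 64 + 81 = 145
145 → 1² + 4² + 5² = 1 + 16 + 25 = 42

42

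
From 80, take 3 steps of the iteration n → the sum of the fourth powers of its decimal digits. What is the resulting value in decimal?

80 → 8⁴ + 0⁴ = 4096
4096 → 4⁴ + 0⁴ + 9⁴ + 6⁴ = 8113
8113 → 8⁴ + 1⁴ + 1⁴ + 3⁴ = 4179

4179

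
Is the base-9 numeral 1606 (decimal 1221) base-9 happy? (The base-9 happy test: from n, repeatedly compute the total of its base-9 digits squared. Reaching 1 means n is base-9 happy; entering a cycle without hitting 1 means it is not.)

not base-9 happy

1221 = (1,6,0,6)_9 → 1² + 6² + 0² + 6² = 1 + 36 + 0 + 36 = 73
73 = (8,1)_9 → 8² + 1² = 64 + 1 = 65
65 = (7,2)_9 → 7² + 2² = 49 + 4 = 53
53 = (5,8)_9 → 5² + 8² = 25 + 64 = 89
89 = (1,0,8)_9 → 1² + 0² + 8² = 1 + 0 + 64 = 65  — 65 already seen; the sequence cycles without reaching 1.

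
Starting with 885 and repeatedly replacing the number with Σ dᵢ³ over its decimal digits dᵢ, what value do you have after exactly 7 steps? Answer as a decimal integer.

684

885 → 8³ + 8³ + 5³ = 1149
1149 → 1³ + 1³ + 4³ + 9³ = 795
795 → 7³ + 9³ + 5³ = 1197
1197 → 1³ + 1³ + 9³ + 7³ = 1074
1074 → 1³ + 0³ + 7³ + 4³ = 408
408 → 4³ + 0³ + 8³ = 576
576 → 5³ + 7³ + 6³ = 684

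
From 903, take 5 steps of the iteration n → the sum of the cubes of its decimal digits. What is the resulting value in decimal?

903 → 9³ + 0³ + 3³ = 729 + 0 + 27 = 756
756 → 7³ + 5³ + 6³ = 343 + 125 + 216 = 684
684 → 6³ + 8³ + 4³ = 216 + 512 + 64 = 792
792 → 7³ + 9³ + 2³ = 343 + 729 + 8 = 1080
1080 → 1³ + 0³ + 8³ + 0³ = 1 + 0 + 512 + 0 = 513

513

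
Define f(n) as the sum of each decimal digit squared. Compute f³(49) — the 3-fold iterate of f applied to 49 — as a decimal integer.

10

49 → 97
97 → 130
130 → 10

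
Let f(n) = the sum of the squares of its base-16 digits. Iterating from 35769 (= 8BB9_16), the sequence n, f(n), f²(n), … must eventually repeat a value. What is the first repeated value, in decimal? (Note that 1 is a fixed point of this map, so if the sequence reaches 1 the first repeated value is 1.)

1

35769 = (8,11,11,9)_16 → 8² + 11² + 11² + 9² = 64 + 121 + 121 + 81 = 387
387 = (1,8,3)_16 → 1² + 8² + 3² = 1 + 64 + 9 = 74
74 = (4,10)_16 → 4² + 10² = 16 + 100 = 116
116 = (7,4)_16 → 7² + 4² = 49 + 16 = 65
65 = (4,1)_16 → 4² + 1² = 16 + 1 = 17
17 = (1,1)_16 → 1² + 1² = 1 + 1 = 2
2 = (2)_16 → 2² = 4
4 = (4)_16 → 4² = 16
16 = (1,0)_16 → 1² + 0² = 1 + 0 = 1  — reached the fixed point 1.
1 → 1, so 1 is the first repeated value.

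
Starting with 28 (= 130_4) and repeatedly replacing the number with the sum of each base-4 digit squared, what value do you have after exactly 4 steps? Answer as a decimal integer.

1

28 = (1,3,0)_4 → 1² + 3² + 0² = 1 + 9 + 0 = 10
10 = (2,2)_4 → 2² + 2² = 4 + 4 = 8
8 = (2,0)_4 → 2² + 0² = 4 + 0 = 4
4 = (1,0)_4 → 1² + 0² = 1 + 0 = 1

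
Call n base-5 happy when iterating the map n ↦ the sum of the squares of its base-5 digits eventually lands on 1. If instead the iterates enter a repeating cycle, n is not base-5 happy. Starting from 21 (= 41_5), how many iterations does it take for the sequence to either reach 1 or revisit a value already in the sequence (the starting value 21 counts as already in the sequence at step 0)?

3

21 = (4,1)_5 → 4² + 1² = 16 + 1 = 17
17 = (3,2)_5 → 3² + 2² = 9 + 4 = 13
13 = (2,3)_5 → 2² + 3² = 4 + 9 = 13  — 13 repeats.
That took 3 steps.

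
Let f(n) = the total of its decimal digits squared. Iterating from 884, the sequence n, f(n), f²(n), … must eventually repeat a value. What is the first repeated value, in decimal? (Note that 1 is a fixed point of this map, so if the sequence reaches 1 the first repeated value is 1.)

884 → 8² + 8² + 4² = 144
144 → 1² + 4² + 4² = 33
33 → 3² + 3² = 18
18 → 1² + 8² = 65
65 → 6² + 5² = 61
61 → 6² + 1² = 37
37 → 3² + 7² = 58
58 → 5² + 8² = 89
89 → 8² + 9² = 145
145 → 1² + 4² + 5² = 42
42 → 4² + 2² = 20
20 → 2² + 0² = 4
4 → 4² = 16
16 → 1² + 6² = 37  — 37 already appeared earlier.

37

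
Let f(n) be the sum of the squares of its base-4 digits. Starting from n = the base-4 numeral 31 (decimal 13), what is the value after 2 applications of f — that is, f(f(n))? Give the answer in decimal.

8

13 = (3,1)_4 → 3² + 1² = 9 + 1 = 10
10 = (2,2)_4 → 2² + 2² = 4 + 4 = 8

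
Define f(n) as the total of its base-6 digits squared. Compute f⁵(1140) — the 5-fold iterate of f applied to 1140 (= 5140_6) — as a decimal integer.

20

1140 = (5,1,4,0)_6 → 5² + 1² + 4² + 0² = 25 + 1 + 16 + 0 = 42
42 = (1,1,0)_6 → 1² + 1² + 0² = 1 + 1 + 0 = 2
2 = (2)_6 → 2² = 4
4 = (4)_6 → 4² = 16
16 = (2,4)_6 → 2² + 4² = 4 + 16 = 20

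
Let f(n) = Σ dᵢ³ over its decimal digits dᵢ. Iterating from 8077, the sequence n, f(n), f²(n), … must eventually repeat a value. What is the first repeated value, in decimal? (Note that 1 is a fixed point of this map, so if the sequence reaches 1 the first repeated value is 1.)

8077 → 8³ + 0³ + 7³ + 7³ = 512 + 0 + 343 + 343 = 1198
1198 → 1³ + 1³ + 9³ + 8³ = 1 + 1 + 729 + 512 = 1243
1243 → 1³ + 2³ + 4³ + 3³ = 1 + 8 + 64 + 27 = 100
100 → 1³ + 0³ + 0³ = 1 + 0 + 0 = 1  — reached the fixed point 1.
1 → 1, so 1 is the first repeated value.

1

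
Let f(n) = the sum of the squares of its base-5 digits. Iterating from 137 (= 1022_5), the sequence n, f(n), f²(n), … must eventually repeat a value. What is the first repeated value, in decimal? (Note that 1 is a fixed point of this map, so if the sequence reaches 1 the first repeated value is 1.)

137 = (1,0,2,2)_5 → 9
9 = (1,4)_5 → 17
17 = (3,2)_5 → 13
13 = (2,3)_5 → 13  — 13 already appeared earlier.

13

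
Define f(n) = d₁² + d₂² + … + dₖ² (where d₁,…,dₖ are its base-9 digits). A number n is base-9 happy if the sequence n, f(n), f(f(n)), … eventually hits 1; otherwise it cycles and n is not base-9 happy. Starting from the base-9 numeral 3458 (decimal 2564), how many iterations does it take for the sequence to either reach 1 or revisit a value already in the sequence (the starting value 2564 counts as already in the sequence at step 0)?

2564 = (3,4,5,8)_9 → 3² + 4² + 5² + 8² = 9 + 16 + 25 + 64 = 114
114 = (1,3,6)_9 → 1² + 3² + 6² = 1 + 9 + 36 = 46
46 = (5,1)_9 → 5² + 1² = 25 + 1 = 26
26 = (2,8)_9 → 2² + 8² = 4 + 64 = 68
68 = (7,5)_9 → 7² + 5² = 49 + 25 = 74
74 = (8,2)_9 → 8² + 2² = 64 + 4 = 68  — 68 repeats.
That took 6 steps.

6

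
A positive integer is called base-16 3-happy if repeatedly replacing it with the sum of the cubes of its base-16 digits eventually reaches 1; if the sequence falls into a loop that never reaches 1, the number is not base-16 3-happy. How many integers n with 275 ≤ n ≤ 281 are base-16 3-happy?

1

275: 275 → 29 → 2198 → 1457 → 1457  — not base-16 3-happy
276: 276 → 66 → 72 → 576 → 72  — not base-16 3-happy
277: 277 → 127 → 3718 → 3472 → 2926 → 4291 → 1756 → 4141 → 2206 → 3985 → 4105 → 730 → 3205 → 2365 → 2953 → 2572 → 2728 → 2512 → 2926  — not base-16 3-happy
278: 278 → 218 → 3197 → 4268 → 2729 → 2729  — not base-16 3-happy
279: 279 → 345 → 855 → 495 → 6120 → 3600 → 2745 → 3060 → 4770 → 1017 → 4131 → 36 → 72 → 576 → 72  — not base-16 3-happy
280: 280 → 514 → 16 → 1  — base-16 3-happy
281: 281 → 731 → 3536 → 4394 → 1010 → 3410 → 2330 → 1730 → 1952 → 1343 → 3527 → 4268 → 2729 → 2729  — not base-16 3-happy
base-16 3-happy: 280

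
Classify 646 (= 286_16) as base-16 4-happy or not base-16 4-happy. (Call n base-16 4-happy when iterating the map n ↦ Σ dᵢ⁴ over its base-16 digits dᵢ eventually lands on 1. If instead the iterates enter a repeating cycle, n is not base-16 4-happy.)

base-16 4-happy

646 = (2,8,6)_16 → 2⁴ + 8⁴ + 6⁴ = 5408
5408 = (1,5,2,0)_16 → 1⁴ + 5⁴ + 2⁴ + 0⁴ = 642
642 = (2,8,2)_16 → 2⁴ + 8⁴ + 2⁴ = 4128
4128 = (1,0,2,0)_16 → 1⁴ + 0⁴ + 2⁴ + 0⁴ = 17
17 = (1,1)_16 → 1⁴ + 1⁴ = 2
2 = (2)_16 → 2⁴ = 16
16 = (1,0)_16 → 1⁴ + 0⁴ = 1  — reached 1.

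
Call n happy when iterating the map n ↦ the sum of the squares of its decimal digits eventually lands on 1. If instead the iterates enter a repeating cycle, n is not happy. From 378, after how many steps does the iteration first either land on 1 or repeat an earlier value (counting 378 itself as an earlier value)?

378 → 122
122 → 9
9 → 81
81 → 65
65 → 61
61 → 37
37 → 58
58 → 89
89 → 145
145 → 42
42 → 20
20 → 4
4 → 16
16 → 37  — 37 repeats.
That took 14 steps.

14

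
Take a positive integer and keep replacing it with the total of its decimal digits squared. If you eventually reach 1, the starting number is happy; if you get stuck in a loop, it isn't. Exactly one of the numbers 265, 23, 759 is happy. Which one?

265: 265 → 65 → 61 → 37 → 58 → 89 → 145 → 42 → 20 → 4 → 16 → 37  — repeats 37 (not happy)
23: 23 → 13 → 10 → 1  — reaches 1 (happy)
759: 759 → 155 → 51 → 26 → 40 → 16 → 37 → 58 → 89 → 145 → 42 → 20 → 4 → 16  — repeats 16 (not happy)

23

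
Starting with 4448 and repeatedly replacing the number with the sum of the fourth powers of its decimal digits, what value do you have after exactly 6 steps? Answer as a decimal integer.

4448 → 4⁴ + 4⁴ + 4⁴ + 8⁴ = 256 + 256 + 256 + 4096 = 4864
4864 → 4⁴ + 8⁴ + 6⁴ + 4⁴ = 256 + 4096 + 1296 + 256 = 5904
5904 → 5⁴ + 9⁴ + 0⁴ + 4⁴ = 625 + 6561 + 0 + 256 = 7442
7442 → 7⁴ + 4⁴ + 4⁴ + 2⁴ = 2401 + 256 + 256 + 16 = 2929
2929 → 2⁴ + 9⁴ + 2⁴ + 9⁴ = 16 + 6561 + 16 + 6561 = 13154
13154 → 1⁴ + 3⁴ + 1⁴ + 5⁴ + 4⁴ = 1 + 81 + 1 + 625 + 256 = 964

964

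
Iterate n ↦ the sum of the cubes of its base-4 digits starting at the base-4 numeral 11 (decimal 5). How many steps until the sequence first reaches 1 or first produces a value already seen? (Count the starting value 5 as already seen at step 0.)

5 = (1,1)_4 → 2
2 = (2)_4 → 8
8 = (2,0)_4 → 8  — 8 repeats.
That took 3 steps.

3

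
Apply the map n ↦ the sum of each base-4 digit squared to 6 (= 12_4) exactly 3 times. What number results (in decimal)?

4

6 = (1,2)_4 → 1² + 2² = 1 + 4 = 5
5 = (1,1)_4 → 1² + 1² = 1 + 1 = 2
2 = (2)_4 → 2² = 4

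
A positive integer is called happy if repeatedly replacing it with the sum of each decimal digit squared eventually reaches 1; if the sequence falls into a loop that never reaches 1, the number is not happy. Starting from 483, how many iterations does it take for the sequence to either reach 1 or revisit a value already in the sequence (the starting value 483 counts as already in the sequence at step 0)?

483 → 4² + 8² + 3² = 89
89 → 8² + 9² = 145
145 → 1² + 4² + 5² = 42
42 → 4² + 2² = 20
20 → 2² + 0² = 4
4 → 4² = 16
16 → 1² + 6² = 37
37 → 3² + 7² = 58
58 → 5² + 8² = 89  — 89 repeats.
That took 9 steps.

9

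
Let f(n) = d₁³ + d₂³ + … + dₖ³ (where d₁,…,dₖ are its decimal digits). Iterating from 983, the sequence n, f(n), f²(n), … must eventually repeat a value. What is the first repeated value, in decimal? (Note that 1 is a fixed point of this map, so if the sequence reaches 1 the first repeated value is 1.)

983 → 9³ + 8³ + 3³ = 1268
1268 → 1³ + 2³ + 6³ + 8³ = 737
737 → 7³ + 3³ + 7³ = 713
713 → 7³ + 1³ + 3³ = 371
371 → 3³ + 7³ + 1³ = 371  — 371 already appeared earlier.

371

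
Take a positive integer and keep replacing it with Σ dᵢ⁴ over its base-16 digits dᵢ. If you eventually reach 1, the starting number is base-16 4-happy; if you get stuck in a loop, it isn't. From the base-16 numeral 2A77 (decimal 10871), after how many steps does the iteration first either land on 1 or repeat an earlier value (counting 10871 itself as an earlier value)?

5

10871 = (2,10,7,7)_16 → 2⁴ + 10⁴ + 7⁴ + 7⁴ = 14818
14818 = (3,9,14,2)_16 → 3⁴ + 9⁴ + 14⁴ + 2⁴ = 45074
45074 = (11,0,1,2)_16 → 11⁴ + 0⁴ + 1⁴ + 2⁴ = 14658
14658 = (3,9,4,2)_16 → 3⁴ + 9⁴ + 4⁴ + 2⁴ = 6914
6914 = (1,11,0,2)_16 → 1⁴ + 11⁴ + 0⁴ + 2⁴ = 14658  — 14658 repeats.
That took 5 steps.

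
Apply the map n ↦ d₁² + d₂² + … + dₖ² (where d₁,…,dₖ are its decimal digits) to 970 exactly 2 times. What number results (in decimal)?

970 → 9² + 7² + 0² = 130
130 → 1² + 3² + 0² = 10

10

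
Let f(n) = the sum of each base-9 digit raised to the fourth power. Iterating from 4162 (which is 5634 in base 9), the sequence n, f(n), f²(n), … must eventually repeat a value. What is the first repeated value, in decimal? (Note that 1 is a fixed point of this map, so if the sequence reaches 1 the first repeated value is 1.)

4162 = (5,6,3,4)_9 → 5⁴ + 6⁴ + 3⁴ + 4⁴ = 625 + 1296 + 81 + 256 = 2258
2258 = (3,0,7,8)_9 → 3⁴ + 0⁴ + 7⁴ + 8⁴ = 81 + 0 + 2401 + 4096 = 6578
6578 = (1,0,0,1,8)_9 → 1⁴ + 0⁴ + 0⁴ + 1⁴ + 8⁴ = 1 + 0 + 0 + 1 + 4096 = 4098
4098 = (5,5,5,3)_9 → 5⁴ + 5⁴ + 5⁴ + 3⁴ = 625 + 625 + 625 + 81 = 1956
1956 = (2,6,1,3)_9 → 2⁴ + 6⁴ + 1⁴ + 3⁴ = 16 + 1296 + 1 + 81 = 1394
1394 = (1,8,1,8)_9 → 1⁴ + 8⁴ + 1⁴ + 8⁴ = 1 + 4096 + 1 + 4096 = 8194
8194 = (1,2,2,1,4)_9 → 1⁴ + 2⁴ + 2⁴ + 1⁴ + 4⁴ = 1 + 16 + 16 + 1 + 256 = 290
290 = (3,5,2)_9 → 3⁴ + 5⁴ + 2⁴ = 81 + 625 + 16 = 722
722 = (8,8,2)_9 → 8⁴ + 8⁴ + 2⁴ = 4096 + 4096 + 16 = 8208
8208 = (1,2,2,3,0)_9 → 1⁴ + 2⁴ + 2⁴ + 3⁴ + 0⁴ = 1 + 16 + 16 + 81 + 0 = 114
114 = (1,3,6)_9 → 1⁴ + 3⁴ + 6⁴ = 1 + 81 + 1296 = 1378
1378 = (1,8,0,1)_9 → 1⁴ + 8⁴ + 0⁴ + 1⁴ = 1 + 4096 + 0 + 1 = 4098  — 4098 already appeared earlier.

4098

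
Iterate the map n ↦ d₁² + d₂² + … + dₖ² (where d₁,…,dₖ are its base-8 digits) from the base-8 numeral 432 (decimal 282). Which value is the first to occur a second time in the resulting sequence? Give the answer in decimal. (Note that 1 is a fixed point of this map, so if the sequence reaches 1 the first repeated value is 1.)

20

282 = (4,3,2)_8 → 4² + 3² + 2² = 29
29 = (3,5)_8 → 3² + 5² = 34
34 = (4,2)_8 → 4² + 2² = 20
20 = (2,4)_8 → 2² + 4² = 20  — 20 already appeared earlier.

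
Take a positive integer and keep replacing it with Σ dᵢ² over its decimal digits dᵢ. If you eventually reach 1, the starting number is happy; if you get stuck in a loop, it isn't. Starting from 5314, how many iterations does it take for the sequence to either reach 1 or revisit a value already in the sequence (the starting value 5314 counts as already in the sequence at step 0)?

5314 → 5² + 3² + 1² + 4² = 25 + 9 + 1 + 16 = 51
51 → 5² + 1² = 25 + 1 = 26
26 → 2² + 6² = 4 + 36 = 40
40 → 4² + 0² = 16 + 0 = 16
16 → 1² + 6² = 1 + 36 = 37
37 → 3² + 7² = 9 + 49 = 58
58 → 5² + 8² = 25 + 64 = 89
89 → 8² + 9² = 64 + 81 = 145
145 → 1² + 4² + 5² = 1 + 16 + 25 = 42
42 → 4² + 2² = 16 + 4 = 20
20 → 2² + 0² = 4 + 0 = 4
4 → 4² = 16  — 16 repeats.
That took 12 steps.

12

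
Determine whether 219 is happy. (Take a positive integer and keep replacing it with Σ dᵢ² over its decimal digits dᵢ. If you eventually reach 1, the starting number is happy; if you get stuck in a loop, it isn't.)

219 → 2² + 1² + 9² = 86
86 → 8² + 6² = 100
100 → 1² + 0² + 0² = 1  — reached 1.

happy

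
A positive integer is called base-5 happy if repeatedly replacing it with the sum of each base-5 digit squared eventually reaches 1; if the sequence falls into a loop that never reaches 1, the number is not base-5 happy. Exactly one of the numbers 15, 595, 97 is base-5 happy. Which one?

15: 15 → 9 → 17 → 13 → 13  — repeats 13 (not base-5 happy)
595: 595 → 41 → 11 → 5 → 1  — reaches 1 (base-5 happy)
97: 97 → 29 → 17 → 13 → 13  — repeats 13 (not base-5 happy)

595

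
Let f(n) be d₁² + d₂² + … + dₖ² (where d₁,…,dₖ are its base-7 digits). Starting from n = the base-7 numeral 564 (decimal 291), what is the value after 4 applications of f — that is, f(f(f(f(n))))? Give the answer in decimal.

37

291 = (5,6,4)_7 → 5² + 6² + 4² = 25 + 36 + 16 = 77
77 = (1,4,0)_7 → 1² + 4² + 0² = 1 + 16 + 0 = 17
17 = (2,3)_7 → 2² + 3² = 4 + 9 = 13
13 = (1,6)_7 → 1² + 6² = 1 + 36 = 37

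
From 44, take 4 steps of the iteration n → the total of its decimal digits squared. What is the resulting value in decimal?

1

44 → 32
32 → 13
13 → 10
10 → 1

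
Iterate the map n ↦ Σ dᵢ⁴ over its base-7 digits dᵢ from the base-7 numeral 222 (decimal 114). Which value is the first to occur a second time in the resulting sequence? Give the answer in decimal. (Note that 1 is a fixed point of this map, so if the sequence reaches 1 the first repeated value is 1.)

114 = (2,2,2)_7 → 2⁴ + 2⁴ + 2⁴ = 48
48 = (6,6)_7 → 6⁴ + 6⁴ = 2592
2592 = (1,0,3,6,2)_7 → 1⁴ + 0⁴ + 3⁴ + 6⁴ + 2⁴ = 1394
1394 = (4,0,3,1)_7 → 4⁴ + 0⁴ + 3⁴ + 1⁴ = 338
338 = (6,6,2)_7 → 6⁴ + 6⁴ + 2⁴ = 2608
2608 = (1,0,4,1,4)_7 → 1⁴ + 0⁴ + 4⁴ + 1⁴ + 4⁴ = 514
514 = (1,3,3,3)_7 → 1⁴ + 3⁴ + 3⁴ + 3⁴ = 244
244 = (4,6,6)_7 → 4⁴ + 6⁴ + 6⁴ = 2848
2848 = (1,1,2,0,6)_7 → 1⁴ + 1⁴ + 2⁴ + 0⁴ + 6⁴ = 1314
1314 = (3,5,5,5)_7 → 3⁴ + 5⁴ + 5⁴ + 5⁴ = 1956
1956 = (5,4,6,3)_7 → 5⁴ + 4⁴ + 6⁴ + 3⁴ = 2258
2258 = (6,4,0,4)_7 → 6⁴ + 4⁴ + 0⁴ + 4⁴ = 1808
1808 = (5,1,6,2)_7 → 5⁴ + 1⁴ + 6⁴ + 2⁴ = 1938
1938 = (5,4,3,6)_7 → 5⁴ + 4⁴ + 3⁴ + 6⁴ = 2258  — 2258 already appeared earlier.

2258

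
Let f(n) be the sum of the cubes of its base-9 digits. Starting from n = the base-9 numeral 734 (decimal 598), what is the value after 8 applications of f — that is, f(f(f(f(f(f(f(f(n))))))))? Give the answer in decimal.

598 = (7,3,4)_9 → 7³ + 3³ + 4³ = 434
434 = (5,3,2)_9 → 5³ + 3³ + 2³ = 160
160 = (1,8,7)_9 → 1³ + 8³ + 7³ = 856
856 = (1,1,5,1)_9 → 1³ + 1³ + 5³ + 1³ = 128
128 = (1,5,2)_9 → 1³ + 5³ + 2³ = 134
134 = (1,5,8)_9 → 1³ + 5³ + 8³ = 638
638 = (7,7,8)_9 → 7³ + 7³ + 8³ = 1198
1198 = (1,5,7,1)_9 → 1³ + 5³ + 7³ + 1³ = 470

470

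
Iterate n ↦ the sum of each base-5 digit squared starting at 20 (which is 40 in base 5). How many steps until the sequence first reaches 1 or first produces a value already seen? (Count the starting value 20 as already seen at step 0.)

4

20 = (4,0)_5 → 4² + 0² = 16
16 = (3,1)_5 → 3² + 1² = 10
10 = (2,0)_5 → 2² + 0² = 4
4 = (4)_5 → 4² = 16  — 16 repeats.
That took 4 steps.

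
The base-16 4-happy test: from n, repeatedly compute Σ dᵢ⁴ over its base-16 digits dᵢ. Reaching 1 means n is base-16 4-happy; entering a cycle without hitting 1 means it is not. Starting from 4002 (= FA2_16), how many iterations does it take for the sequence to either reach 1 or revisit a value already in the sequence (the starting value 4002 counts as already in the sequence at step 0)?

9

4002 = (15,10,2)_16 → 15⁴ + 10⁴ + 2⁴ = 50625 + 10000 + 16 = 60641
60641 = (14,12,14,1)_16 → 14⁴ + 12⁴ + 14⁴ + 1⁴ = 38416 + 20736 + 38416 + 1 = 97569
97569 = (1,7,13,2,1)_16 → 1⁴ + 7⁴ + 13⁴ + 2⁴ + 1⁴ = 1 + 2401 + 28561 + 16 + 1 = 30980
30980 = (7,9,0,4)_16 → 7⁴ + 9⁴ + 0⁴ + 4⁴ = 2401 + 6561 + 0 + 256 = 9218
9218 = (2,4,0,2)_16 → 2⁴ + 4⁴ + 0⁴ + 2⁴ = 16 + 256 + 0 + 16 = 288
288 = (1,2,0)_16 → 1⁴ + 2⁴ + 0⁴ = 1 + 16 + 0 = 17
17 = (1,1)_16 → 1⁴ + 1⁴ = 1 + 1 = 2
2 = (2)_16 → 2⁴ = 16
16 = (1,0)_16 → 1⁴ + 0⁴ = 1 + 0 = 1  — reached 1.
That took 9 steps.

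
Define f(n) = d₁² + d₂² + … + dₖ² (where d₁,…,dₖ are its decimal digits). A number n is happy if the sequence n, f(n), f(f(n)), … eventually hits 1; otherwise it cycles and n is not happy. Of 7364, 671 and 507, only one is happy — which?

671

7364: 7364 → 110 → 2 → 4 → 16 → 37 → 58 → 89 → 145 → 42 → 20 → 4  — repeats 4 (not happy)
671: 671 → 86 → 100 → 1  — reaches 1 (happy)
507: 507 → 74 → 65 → 61 → 37 → 58 → 89 → 145 → 42 → 20 → 4 → 16 → 37  — repeats 37 (not happy)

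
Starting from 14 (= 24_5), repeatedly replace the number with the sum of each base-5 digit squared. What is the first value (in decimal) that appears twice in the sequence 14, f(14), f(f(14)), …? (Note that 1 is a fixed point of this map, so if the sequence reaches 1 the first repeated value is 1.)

16

14 = (2,4)_5 → 2² + 4² = 4 + 16 = 20
20 = (4,0)_5 → 4² + 0² = 16 + 0 = 16
16 = (3,1)_5 → 3² + 1² = 9 + 1 = 10
10 = (2,0)_5 → 2² + 0² = 4 + 0 = 4
4 = (4)_5 → 4² = 16  — 16 already appeared earlier.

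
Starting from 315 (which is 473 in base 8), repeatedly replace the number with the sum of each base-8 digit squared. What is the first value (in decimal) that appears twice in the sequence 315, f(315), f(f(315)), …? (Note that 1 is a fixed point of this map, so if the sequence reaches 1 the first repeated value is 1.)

315 = (4,7,3)_8 → 4² + 7² + 3² = 74
74 = (1,1,2)_8 → 1² + 1² + 2² = 6
6 = (6)_8 → 6² = 36
36 = (4,4)_8 → 4² + 4² = 32
32 = (4,0)_8 → 4² + 0² = 16
16 = (2,0)_8 → 2² + 0² = 4
4 = (4)_8 → 4² = 16  — 16 already appeared earlier.

16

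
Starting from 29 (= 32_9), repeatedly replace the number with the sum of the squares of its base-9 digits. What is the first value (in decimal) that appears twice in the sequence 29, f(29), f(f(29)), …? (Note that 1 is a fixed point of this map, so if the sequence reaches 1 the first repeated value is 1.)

29 = (3,2)_9 → 13
13 = (1,4)_9 → 17
17 = (1,8)_9 → 65
65 = (7,2)_9 → 53
53 = (5,8)_9 → 89
89 = (1,0,8)_9 → 65  — 65 already appeared earlier.

65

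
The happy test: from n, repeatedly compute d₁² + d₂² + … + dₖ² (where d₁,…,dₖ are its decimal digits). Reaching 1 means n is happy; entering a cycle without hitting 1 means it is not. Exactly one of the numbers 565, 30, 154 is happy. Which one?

565: 565 → 86 → 100 → 1  — reaches 1 (happy)
30: 30 → 9 → 81 → 65 → 61 → 37 → 58 → 89 → 145 → 42 → 20 → 4 → 16 → 37  — repeats 37 (not happy)
154: 154 → 42 → 20 → 4 → 16 → 37 → 58 → 89 → 145 → 42  — repeats 42 (not happy)

565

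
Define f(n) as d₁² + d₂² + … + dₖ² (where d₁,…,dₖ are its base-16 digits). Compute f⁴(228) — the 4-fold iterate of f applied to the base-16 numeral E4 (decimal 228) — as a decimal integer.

244

228 = (14,4)_16 → 14² + 4² = 212
212 = (13,4)_16 → 13² + 4² = 185
185 = (11,9)_16 → 11² + 9² = 202
202 = (12,10)_16 → 12² + 10² = 244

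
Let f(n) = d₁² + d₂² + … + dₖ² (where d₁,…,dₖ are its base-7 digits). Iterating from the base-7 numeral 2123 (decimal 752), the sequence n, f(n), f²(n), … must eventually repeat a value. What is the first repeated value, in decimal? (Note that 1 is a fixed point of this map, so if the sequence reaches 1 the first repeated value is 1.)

2

752 = (2,1,2,3)_7 → 18
18 = (2,4)_7 → 20
20 = (2,6)_7 → 40
40 = (5,5)_7 → 50
50 = (1,0,1)_7 → 2
2 = (2)_7 → 4
4 = (4)_7 → 16
16 = (2,2)_7 → 8
8 = (1,1)_7 → 2  — 2 already appeared earlier.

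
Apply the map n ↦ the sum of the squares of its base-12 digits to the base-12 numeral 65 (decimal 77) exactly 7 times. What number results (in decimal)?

77 = (6,5)_12 → 6² + 5² = 36 + 25 = 61
61 = (5,1)_12 → 5² + 1² = 25 + 1 = 26
26 = (2,2)_12 → 2² + 2² = 4 + 4 = 8
8 = (8)_12 → 8² = 64
64 = (5,4)_12 → 5² + 4² = 25 + 16 = 41
41 = (3,5)_12 → 3² + 5² = 9 + 25 = 34
34 = (2,10)_12 → 2² + 10² = 4 + 100 = 104

104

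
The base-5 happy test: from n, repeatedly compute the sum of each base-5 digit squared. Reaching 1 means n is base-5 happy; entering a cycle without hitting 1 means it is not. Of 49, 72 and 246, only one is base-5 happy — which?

49

49: 49 → 33 → 11 → 5 → 1  — reaches 1 (base-5 happy)
72: 72 → 24 → 32 → 6 → 2 → 4 → 16 → 10 → 4  — repeats 4 (not base-5 happy)
246: 246 → 34 → 18 → 18  — repeats 18 (not base-5 happy)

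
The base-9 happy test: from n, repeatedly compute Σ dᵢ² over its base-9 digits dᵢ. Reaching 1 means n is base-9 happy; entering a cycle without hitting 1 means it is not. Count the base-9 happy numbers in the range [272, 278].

272: 272 → 22 → 20 → 8 → 64 → 50 → 50  — not base-9 happy
273: 273 → 27 → 9 → 1  — base-9 happy
274: 274 → 34 → 58 → 52 → 74 → 68 → 74  — not base-9 happy
275: 275 → 43 → 65 → 53 → 89 → 65  — not base-9 happy
276: 276 → 54 → 36 → 16 → 50 → 50  — not base-9 happy
277: 277 → 67 → 65 → 53 → 89 → 65  — not base-9 happy
278: 278 → 82 → 2 → 4 → 16 → 50 → 50  — not base-9 happy
base-9 happy: 273

1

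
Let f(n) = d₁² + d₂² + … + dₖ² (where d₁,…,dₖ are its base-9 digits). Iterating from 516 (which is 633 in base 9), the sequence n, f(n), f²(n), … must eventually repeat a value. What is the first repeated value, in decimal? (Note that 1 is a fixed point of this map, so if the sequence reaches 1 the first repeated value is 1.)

50

516 = (6,3,3)_9 → 6² + 3² + 3² = 36 + 9 + 9 = 54
54 = (6,0)_9 → 6² + 0² = 36 + 0 = 36
36 = (4,0)_9 → 4² + 0² = 16 + 0 = 16
16 = (1,7)_9 → 1² + 7² = 1 + 49 = 50
50 = (5,5)_9 → 5² + 5² = 25 + 25 = 50  — 50 already appeared earlier.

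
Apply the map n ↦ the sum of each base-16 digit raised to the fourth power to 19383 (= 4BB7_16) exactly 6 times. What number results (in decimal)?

19383 = (4,11,11,7)_16 → 4⁴ + 11⁴ + 11⁴ + 7⁴ = 31939
31939 = (7,12,12,3)_16 → 7⁴ + 12⁴ + 12⁴ + 3⁴ = 43954
43954 = (10,11,11,2)_16 → 10⁴ + 11⁴ + 11⁴ + 2⁴ = 39298
39298 = (9,9,8,2)_16 → 9⁴ + 9⁴ + 8⁴ + 2⁴ = 17234
17234 = (4,3,5,2)_16 → 4⁴ + 3⁴ + 5⁴ + 2⁴ = 978
978 = (3,13,2)_16 → 3⁴ + 13⁴ + 2⁴ = 28658

28658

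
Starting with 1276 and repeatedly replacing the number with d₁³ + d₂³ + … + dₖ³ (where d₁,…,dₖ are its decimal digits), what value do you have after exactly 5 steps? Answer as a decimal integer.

1276 → 568
568 → 853
853 → 664
664 → 496
496 → 1009

1009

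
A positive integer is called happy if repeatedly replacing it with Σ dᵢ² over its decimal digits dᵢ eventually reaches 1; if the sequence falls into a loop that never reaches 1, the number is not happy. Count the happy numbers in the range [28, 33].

28: 28 → 68 → 100 → 1  — happy
29: 29 → 85 → 89 → 145 → 42 → 20 → 4 → 16 → 37 → 58 → 89  — not happy
30: 30 → 9 → 81 → 65 → 61 → 37 → 58 → 89 → 145 → 42 → 20 → 4 → 16 → 37  — not happy
31: 31 → 10 → 1  — happy
32: 32 → 13 → 10 → 1  — happy
33: 33 → 18 → 65 → 61 → 37 → 58 → 89 → 145 → 42 → 20 → 4 → 16 → 37  — not happy
happy: 28, 31, 32

3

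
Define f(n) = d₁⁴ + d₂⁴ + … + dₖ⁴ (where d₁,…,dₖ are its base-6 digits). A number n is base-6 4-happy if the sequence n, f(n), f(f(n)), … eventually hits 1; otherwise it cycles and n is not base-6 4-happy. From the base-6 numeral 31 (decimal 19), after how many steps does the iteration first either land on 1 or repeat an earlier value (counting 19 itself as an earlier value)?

19 = (3,1)_6 → 82
82 = (2,1,4)_6 → 273
273 = (1,1,3,3)_6 → 164
164 = (4,3,2)_6 → 353
353 = (1,3,4,5)_6 → 963
963 = (4,2,4,3)_6 → 609
609 = (2,4,5,3)_6 → 978
978 = (4,3,1,0)_6 → 338
338 = (1,3,2,2)_6 → 114
114 = (3,1,0)_6 → 82  — 82 repeats.
That took 10 steps.

10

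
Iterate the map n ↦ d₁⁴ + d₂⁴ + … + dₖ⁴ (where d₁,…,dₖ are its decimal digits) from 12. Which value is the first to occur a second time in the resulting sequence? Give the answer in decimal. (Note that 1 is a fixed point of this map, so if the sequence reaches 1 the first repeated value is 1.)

8208

12 → 1⁴ + 2⁴ = 1 + 16 = 17
17 → 1⁴ + 7⁴ = 1 + 2401 = 2402
2402 → 2⁴ + 4⁴ + 0⁴ + 2⁴ = 16 + 256 + 0 + 16 = 288
288 → 2⁴ + 8⁴ + 8⁴ = 16 + 4096 + 4096 = 8208
8208 → 8⁴ + 2⁴ + 0⁴ + 8⁴ = 4096 + 16 + 0 + 4096 = 8208  — 8208 already appeared earlier.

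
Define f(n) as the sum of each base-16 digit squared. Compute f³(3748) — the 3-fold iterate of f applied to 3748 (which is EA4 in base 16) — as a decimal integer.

116

3748 = (14,10,4)_16 → 14² + 10² + 4² = 196 + 100 + 16 = 312
312 = (1,3,8)_16 → 1² + 3² + 8² = 1 + 9 + 64 = 74
74 = (4,10)_16 → 4² + 10² = 16 + 100 = 116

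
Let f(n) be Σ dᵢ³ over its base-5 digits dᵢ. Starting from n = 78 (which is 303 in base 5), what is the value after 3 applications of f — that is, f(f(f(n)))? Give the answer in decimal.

80

78 = (3,0,3)_5 → 54
54 = (2,0,4)_5 → 72
72 = (2,4,2)_5 → 80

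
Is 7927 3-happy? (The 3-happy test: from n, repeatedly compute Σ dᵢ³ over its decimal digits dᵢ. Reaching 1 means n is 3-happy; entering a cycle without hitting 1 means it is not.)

7927 → 7³ + 9³ + 2³ + 7³ = 343 + 729 + 8 + 343 = 1423
1423 → 1³ + 4³ + 2³ + 3³ = 1 + 64 + 8 + 27 = 100
100 → 1³ + 0³ + 0³ = 1 + 0 + 0 = 1  — reached 1.

3-happy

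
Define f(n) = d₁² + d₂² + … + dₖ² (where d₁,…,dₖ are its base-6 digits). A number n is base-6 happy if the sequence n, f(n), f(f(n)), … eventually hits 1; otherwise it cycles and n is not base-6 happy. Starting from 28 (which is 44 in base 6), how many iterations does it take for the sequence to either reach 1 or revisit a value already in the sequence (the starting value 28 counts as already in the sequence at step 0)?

28 = (4,4)_6 → 4² + 4² = 16 + 16 = 32
32 = (5,2)_6 → 5² + 2² = 25 + 4 = 29
29 = (4,5)_6 → 4² + 5² = 16 + 25 = 41
41 = (1,0,5)_6 → 1² + 0² + 5² = 1 + 0 + 25 = 26
26 = (4,2)_6 → 4² + 2² = 16 + 4 = 20
20 = (3,2)_6 → 3² + 2² = 9 + 4 = 13
13 = (2,1)_6 → 2² + 1² = 4 + 1 = 5
5 = (5)_6 → 5² = 25
25 = (4,1)_6 → 4² + 1² = 16 + 1 = 17
17 = (2,5)_6 → 2² + 5² = 4 + 25 = 29  — 29 repeats.
That took 10 steps.

10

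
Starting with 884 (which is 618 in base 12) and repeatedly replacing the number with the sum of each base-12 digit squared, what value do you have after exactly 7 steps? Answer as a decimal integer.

884 = (6,1,8)_12 → 6² + 1² + 8² = 36 + 1 + 64 = 101
101 = (8,5)_12 → 8² + 5² = 64 + 25 = 89
89 = (7,5)_12 → 7² + 5² = 49 + 25 = 74
74 = (6,2)_12 → 6² + 2² = 36 + 4 = 40
40 = (3,4)_12 → 3² + 4² = 9 + 16 = 25
25 = (2,1)_12 → 2² + 1² = 4 + 1 = 5
5 = (5)_12 → 5² = 25

25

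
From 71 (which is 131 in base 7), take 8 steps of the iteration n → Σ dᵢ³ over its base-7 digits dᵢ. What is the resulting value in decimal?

71 = (1,3,1)_7 → 29
29 = (4,1)_7 → 65
65 = (1,2,2)_7 → 17
17 = (2,3)_7 → 35
35 = (5,0)_7 → 125
125 = (2,3,6)_7 → 251
251 = (5,0,6)_7 → 341
341 = (6,6,5)_7 → 557

557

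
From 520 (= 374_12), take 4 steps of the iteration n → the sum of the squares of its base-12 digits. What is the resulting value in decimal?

520 = (3,7,4)_12 → 3² + 7² + 4² = 9 + 49 + 16 = 74
74 = (6,2)_12 → 6² + 2² = 36 + 4 = 40
40 = (3,4)_12 → 3² + 4² = 9 + 16 = 25
25 = (2,1)_12 → 2² + 1² = 4 + 1 = 5

5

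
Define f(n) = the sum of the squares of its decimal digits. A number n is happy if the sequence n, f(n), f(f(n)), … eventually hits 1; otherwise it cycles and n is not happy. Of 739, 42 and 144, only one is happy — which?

739: 739 → 139 → 91 → 82 → 68 → 100 → 1  — reaches 1 (happy)
42: 42 → 20 → 4 → 16 → 37 → 58 → 89 → 145 → 42  — repeats 42 (not happy)
144: 144 → 33 → 18 → 65 → 61 → 37 → 58 → 89 → 145 → 42 → 20 → 4 → 16 → 37  — repeats 37 (not happy)

739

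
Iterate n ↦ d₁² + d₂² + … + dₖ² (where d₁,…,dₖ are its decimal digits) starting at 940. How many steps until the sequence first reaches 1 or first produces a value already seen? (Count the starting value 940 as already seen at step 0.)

4

940 → 9² + 4² + 0² = 97
97 → 9² + 7² = 130
130 → 1² + 3² + 0² = 10
10 → 1² + 0² = 1  — reached 1.
That took 4 steps.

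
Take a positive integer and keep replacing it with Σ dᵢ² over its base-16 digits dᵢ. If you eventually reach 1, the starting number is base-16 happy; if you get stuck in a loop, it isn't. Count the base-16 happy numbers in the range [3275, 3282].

3

3275: 3275 → 409 → 163 → 109 → 205 → 313 → 91 → 146 → 85 → 50 → 13 → 169 → 181 → 146  (repeats 146)
3276: 3276 → 432 → 122 → 149 → 106 → 136 → 128 → 64 → 16 → 1  (reaches 1)
3277: 3277 → 457 → 226 → 200 → 208 → 169 → 181 → 146 → 85 → 50 → 13 → 169  (repeats 169)
3278: 3278 → 484 → 213 → 194 → 148 → 97 → 37 → 29 → 170 → 200 → 208 → 169 → 181 → 146 → 85 → 50 → 13 → 169  (repeats 169)
3279: 3279 → 513 → 5 → 25 → 82 → 29 → 170 → 200 → 208 → 169 → 181 → 146 → 85 → 50 → 13 → 169  (repeats 169)
3280: 3280 → 313 → 91 → 146 → 85 → 50 → 13 → 169 → 181 → 146  (repeats 146)
3281: 3281 → 314 → 110 → 232 → 260 → 17 → 2 → 4 → 16 → 1  (reaches 1)
3282: 3282 → 317 → 179 → 130 → 68 → 32 → 4 → 16 → 1  (reaches 1)
base-16 happy: 3276, 3281, 3282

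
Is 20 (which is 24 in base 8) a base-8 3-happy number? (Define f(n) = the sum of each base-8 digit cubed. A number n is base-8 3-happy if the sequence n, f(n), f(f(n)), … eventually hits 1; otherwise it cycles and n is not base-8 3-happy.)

base-8 3-happy

20 = (2,4)_8 → 2³ + 4³ = 72
72 = (1,1,0)_8 → 1³ + 1³ + 0³ = 2
2 = (2)_8 → 2³ = 8
8 = (1,0)_8 → 1³ + 0³ = 1  — reached 1.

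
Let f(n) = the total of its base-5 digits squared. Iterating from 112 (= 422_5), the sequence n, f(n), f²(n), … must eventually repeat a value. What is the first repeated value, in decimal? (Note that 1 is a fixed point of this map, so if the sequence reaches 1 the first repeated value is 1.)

112 = (4,2,2)_5 → 24
24 = (4,4)_5 → 32
32 = (1,1,2)_5 → 6
6 = (1,1)_5 → 2
2 = (2)_5 → 4
4 = (4)_5 → 16
16 = (3,1)_5 → 10
10 = (2,0)_5 → 4  — 4 already appeared earlier.

4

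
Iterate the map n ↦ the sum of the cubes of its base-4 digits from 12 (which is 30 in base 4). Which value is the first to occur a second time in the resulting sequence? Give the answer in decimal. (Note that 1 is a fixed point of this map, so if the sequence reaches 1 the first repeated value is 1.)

12 = (3,0)_4 → 3³ + 0³ = 27 + 0 = 27
27 = (1,2,3)_4 → 1³ + 2³ + 3³ = 1 + 8 + 27 = 36
36 = (2,1,0)_4 → 2³ + 1³ + 0³ = 8 + 1 + 0 = 9
9 = (2,1)_4 → 2³ + 1³ = 8 + 1 = 9  — 9 already appeared earlier.

9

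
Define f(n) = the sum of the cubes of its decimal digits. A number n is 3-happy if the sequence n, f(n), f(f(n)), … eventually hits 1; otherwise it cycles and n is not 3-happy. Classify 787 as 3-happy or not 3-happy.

3-happy

787 → 7³ + 8³ + 7³ = 1198
1198 → 1³ + 1³ + 9³ + 8³ = 1243
1243 → 1³ + 2³ + 4³ + 3³ = 100
100 → 1³ + 0³ + 0³ = 1  — reached 1.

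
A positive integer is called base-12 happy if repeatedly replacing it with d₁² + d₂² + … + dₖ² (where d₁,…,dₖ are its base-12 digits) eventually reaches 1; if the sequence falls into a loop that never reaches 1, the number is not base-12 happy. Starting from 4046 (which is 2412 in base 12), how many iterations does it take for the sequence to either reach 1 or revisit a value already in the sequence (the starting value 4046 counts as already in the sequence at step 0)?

4046 = (2,4,1,2)_12 → 2² + 4² + 1² + 2² = 4 + 16 + 1 + 4 = 25
25 = (2,1)_12 → 2² + 1² = 4 + 1 = 5
5 = (5)_12 → 5² = 25  — 25 repeats.
That took 3 steps.

3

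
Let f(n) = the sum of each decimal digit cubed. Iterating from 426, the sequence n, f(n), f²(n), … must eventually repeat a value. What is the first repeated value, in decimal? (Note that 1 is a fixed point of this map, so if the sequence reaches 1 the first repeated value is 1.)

153

426 → 4³ + 2³ + 6³ = 288
288 → 2³ + 8³ + 8³ = 1032
1032 → 1³ + 0³ + 3³ + 2³ = 36
36 → 3³ + 6³ = 243
243 → 2³ + 4³ + 3³ = 99
99 → 9³ + 9³ = 1458
1458 → 1³ + 4³ + 5³ + 8³ = 702
702 → 7³ + 0³ + 2³ = 351
351 → 3³ + 5³ + 1³ = 153
153 → 1³ + 5³ + 3³ = 153  — 153 already appeared earlier.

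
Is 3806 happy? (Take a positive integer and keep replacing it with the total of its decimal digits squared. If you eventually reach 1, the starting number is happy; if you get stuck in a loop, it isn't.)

3806 → 3² + 8² + 0² + 6² = 109
109 → 1² + 0² + 9² = 82
82 → 8² + 2² = 68
68 → 6² + 8² = 100
100 → 1² + 0² + 0² = 1  — reached 1.

happy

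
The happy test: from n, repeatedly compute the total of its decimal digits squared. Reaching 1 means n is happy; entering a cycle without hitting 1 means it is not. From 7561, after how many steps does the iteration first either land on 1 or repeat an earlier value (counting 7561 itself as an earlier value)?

7561 → 111
111 → 3
3 → 9
9 → 81
81 → 65
65 → 61
61 → 37
37 → 58
58 → 89
89 → 145
145 → 42
42 → 20
20 → 4
4 → 16
16 → 37  — 37 repeats.
That took 15 steps.

15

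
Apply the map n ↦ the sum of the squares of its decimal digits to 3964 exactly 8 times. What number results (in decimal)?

3964 → 3² + 9² + 6² + 4² = 142
142 → 1² + 4² + 2² = 21
21 → 2² + 1² = 5
5 → 5² = 25
25 → 2² + 5² = 29
29 → 2² + 9² = 85
85 → 8² + 5² = 89
89 → 8² + 9² = 145

145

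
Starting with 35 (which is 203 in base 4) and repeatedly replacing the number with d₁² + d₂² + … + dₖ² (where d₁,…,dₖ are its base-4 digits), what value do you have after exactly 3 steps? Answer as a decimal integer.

35 = (2,0,3)_4 → 2² + 0² + 3² = 4 + 0 + 9 = 13
13 = (3,1)_4 → 3² + 1² = 9 + 1 = 10
10 = (2,2)_4 → 2² + 2² = 4 + 4 = 8

8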